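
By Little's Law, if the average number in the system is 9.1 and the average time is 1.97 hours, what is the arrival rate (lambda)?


lambda = L / W = 9.1 / 1.97 = 4.62 per hour

4.62 per hour


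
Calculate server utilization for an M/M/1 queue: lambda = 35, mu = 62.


rho = lambda/mu = 35/62 = 0.5645

0.5645


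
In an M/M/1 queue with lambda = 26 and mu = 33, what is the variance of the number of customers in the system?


rho = 26/33; Var(N) = rho/(1-rho)^2 = 17.51

17.51


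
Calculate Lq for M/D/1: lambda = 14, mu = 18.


M/D/1: Lq = rho^2 / (2*(1-rho)) where rho = 14/18; Lq = 1.36

1.36


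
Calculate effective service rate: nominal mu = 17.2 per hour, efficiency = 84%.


Effective rate = mu * efficiency = 17.2 * 0.84 = 14.45 per hour

14.45 per hour


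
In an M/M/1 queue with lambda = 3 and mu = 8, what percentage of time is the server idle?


Idle fraction = (1 - rho) * 100 = (1 - 3/8) * 100 = 62.5%

62.5%


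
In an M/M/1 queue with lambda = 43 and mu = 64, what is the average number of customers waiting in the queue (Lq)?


rho = 43/64; Lq = rho^2/(1-rho) = 1.38

1.38


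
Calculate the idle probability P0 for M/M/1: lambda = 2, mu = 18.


P0 = 1 - rho = 1 - 2/18 = 0.8889

0.8889


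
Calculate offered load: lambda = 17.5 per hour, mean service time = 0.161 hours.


Offered load a = lambda * E[S] = 17.5 * 0.161 = 2.82 Erlangs

2.82 Erlangs


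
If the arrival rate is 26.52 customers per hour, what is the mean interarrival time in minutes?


Mean interarrival time = 60/lambda = 60/26.52 = 2.26 minutes

2.26 minutes


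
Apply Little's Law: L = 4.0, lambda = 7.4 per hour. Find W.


W = L / lambda = 4.0 / 7.4 = 0.5405 hours

0.5405 hours


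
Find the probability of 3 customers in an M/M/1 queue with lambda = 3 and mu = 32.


rho = 3/32; P(n) = (1-rho)*rho^n = (1-3/32)*(3/32)^3 = 0.0007

0.0007


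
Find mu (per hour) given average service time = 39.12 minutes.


mu = 60 / avg_service_time = 60 / 39.12 = 1.53 per hour

1.53 per hour


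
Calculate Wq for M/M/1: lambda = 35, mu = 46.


rho = 35/46; Wq = rho/(mu - lambda) = 0.0692 hours

0.0692 hours


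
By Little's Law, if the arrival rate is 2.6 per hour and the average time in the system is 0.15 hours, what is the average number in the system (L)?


L = lambda * W = 2.6 * 0.15 = 0.39

0.39


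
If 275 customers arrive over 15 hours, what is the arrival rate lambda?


lambda = total arrivals / time = 275 / 15 = 18.33 per hour

18.33 per hour


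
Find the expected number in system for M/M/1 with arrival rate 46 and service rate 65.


rho = 46/65; L = rho/(1-rho) = 2.42

2.42


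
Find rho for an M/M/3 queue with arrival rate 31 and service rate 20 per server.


rho = lambda/(c*mu) = 31/(3*20) = 0.5167

0.5167


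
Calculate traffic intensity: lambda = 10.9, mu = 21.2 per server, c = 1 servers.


rho = lambda / (c * mu) = 10.9 / (1 * 21.2) = 0.5142

0.5142


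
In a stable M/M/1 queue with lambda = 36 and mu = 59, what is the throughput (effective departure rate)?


For a stable queue (lambda < mu), throughput = lambda = 36 per hour

36 per hour


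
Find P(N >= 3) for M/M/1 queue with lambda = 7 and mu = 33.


P(N >= 3) = rho^3 = (7/33)^3 = 0.0095

0.0095


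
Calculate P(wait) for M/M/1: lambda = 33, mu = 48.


P(wait) = rho = lambda/mu = 33/48 = 0.6875

0.6875


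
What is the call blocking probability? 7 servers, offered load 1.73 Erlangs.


B(N,A) = (A^N/N!) / sum(A^k/k!, k=0..N) with N=7, A=1.73 = 0.0016

0.0016


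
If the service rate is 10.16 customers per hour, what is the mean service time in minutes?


Mean service time = 60/mu = 60/10.16 = 5.91 minutes

5.91 minutes


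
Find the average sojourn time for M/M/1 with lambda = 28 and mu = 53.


W = 1/(mu - lambda) = 1/(53 - 28) = 0.04 hours

0.04 hours


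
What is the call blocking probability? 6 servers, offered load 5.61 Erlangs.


B(N,A) = (A^N/N!) / sum(A^k/k!, k=0..N) with N=6, A=5.61 = 0.237

0.237


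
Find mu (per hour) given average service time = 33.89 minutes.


mu = 60 / avg_service_time = 60 / 33.89 = 1.77 per hour

1.77 per hour


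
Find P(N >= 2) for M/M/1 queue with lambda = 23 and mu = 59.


P(N >= 2) = rho^2 = (23/59)^2 = 0.152

0.152


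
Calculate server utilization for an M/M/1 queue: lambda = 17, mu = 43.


rho = lambda/mu = 17/43 = 0.3953

0.3953


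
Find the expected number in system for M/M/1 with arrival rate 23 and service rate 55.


rho = 23/55; L = rho/(1-rho) = 0.72

0.72


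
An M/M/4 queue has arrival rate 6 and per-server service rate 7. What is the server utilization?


rho = lambda/(c*mu) = 6/(4*7) = 0.2143

0.2143


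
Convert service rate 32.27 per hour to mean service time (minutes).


Mean service time = 60/mu = 60/32.27 = 1.86 minutes

1.86 minutes


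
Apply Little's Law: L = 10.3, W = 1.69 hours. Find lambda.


lambda = L / W = 10.3 / 1.69 = 6.09 per hour

6.09 per hour


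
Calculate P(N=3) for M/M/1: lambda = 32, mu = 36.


rho = 32/36; P(n) = (1-rho)*rho^n = (1-32/36)*(32/36)^3 = 0.078

0.078


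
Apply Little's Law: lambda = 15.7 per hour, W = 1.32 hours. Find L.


L = lambda * W = 15.7 * 1.32 = 20.72

20.72


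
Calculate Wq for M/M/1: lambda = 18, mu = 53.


rho = 18/53; Wq = rho/(mu - lambda) = 0.0097 hours

0.0097 hours


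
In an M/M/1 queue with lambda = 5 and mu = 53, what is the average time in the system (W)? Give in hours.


W = 1/(mu - lambda) = 1/(53 - 5) = 0.0208 hours

0.0208 hours


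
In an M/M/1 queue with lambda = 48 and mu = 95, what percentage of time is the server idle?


Idle fraction = (1 - rho) * 100 = (1 - 48/95) * 100 = 49.5%

49.5%


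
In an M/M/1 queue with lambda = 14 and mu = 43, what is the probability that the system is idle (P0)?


P0 = 1 - rho = 1 - 14/43 = 0.6744

0.6744


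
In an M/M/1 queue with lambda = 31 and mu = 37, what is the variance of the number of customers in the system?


rho = 31/37; Var(N) = rho/(1-rho)^2 = 31.86

31.86


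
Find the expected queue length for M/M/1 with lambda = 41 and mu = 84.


rho = 41/84; Lq = rho^2/(1-rho) = 0.47

0.47


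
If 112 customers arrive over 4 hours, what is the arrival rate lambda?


lambda = total arrivals / time = 112 / 4 = 28.0 per hour

28.0 per hour


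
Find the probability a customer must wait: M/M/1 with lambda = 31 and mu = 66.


P(wait) = rho = lambda/mu = 31/66 = 0.4697

0.4697


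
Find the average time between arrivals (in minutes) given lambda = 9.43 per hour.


Mean interarrival time = 60/lambda = 60/9.43 = 6.36 minutes

6.36 minutes


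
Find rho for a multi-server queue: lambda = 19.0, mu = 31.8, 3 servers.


rho = lambda / (c * mu) = 19.0 / (3 * 31.8) = 0.1992

0.1992


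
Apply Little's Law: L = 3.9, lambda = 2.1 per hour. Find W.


W = L / lambda = 3.9 / 2.1 = 1.8571 hours

1.8571 hours


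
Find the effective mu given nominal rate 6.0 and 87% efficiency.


Effective rate = mu * efficiency = 6.0 * 0.87 = 5.22 per hour

5.22 per hour


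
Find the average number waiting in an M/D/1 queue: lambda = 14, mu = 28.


M/D/1: Lq = rho^2 / (2*(1-rho)) where rho = 14/28; Lq = 0.25

0.25


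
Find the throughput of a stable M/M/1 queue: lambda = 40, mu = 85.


For a stable queue (lambda < mu), throughput = lambda = 40 per hour

40 per hour


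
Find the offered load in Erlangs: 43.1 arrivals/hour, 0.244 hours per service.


Offered load a = lambda * E[S] = 43.1 * 0.244 = 10.52 Erlangs

10.52 Erlangs


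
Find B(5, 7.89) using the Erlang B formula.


B(N,A) = (A^N/N!) / sum(A^k/k!, k=0..N) with N=5, A=7.89 = 0.4735

0.4735


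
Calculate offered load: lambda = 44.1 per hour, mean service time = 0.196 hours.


Offered load a = lambda * E[S] = 44.1 * 0.196 = 8.64 Erlangs

8.64 Erlangs


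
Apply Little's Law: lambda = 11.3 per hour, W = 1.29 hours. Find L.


L = lambda * W = 11.3 * 1.29 = 14.58

14.58


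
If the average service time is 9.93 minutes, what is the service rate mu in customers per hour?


mu = 60 / avg_service_time = 60 / 9.93 = 6.04 per hour

6.04 per hour


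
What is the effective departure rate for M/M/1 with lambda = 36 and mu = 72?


For a stable queue (lambda < mu), throughput = lambda = 36 per hour

36 per hour


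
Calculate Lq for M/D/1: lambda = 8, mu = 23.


M/D/1: Lq = rho^2 / (2*(1-rho)) where rho = 8/23; Lq = 0.09

0.09


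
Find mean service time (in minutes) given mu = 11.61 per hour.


Mean service time = 60/mu = 60/11.61 = 5.17 minutes

5.17 minutes


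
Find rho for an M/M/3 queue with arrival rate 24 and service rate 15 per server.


rho = lambda/(c*mu) = 24/(3*15) = 0.5333

0.5333


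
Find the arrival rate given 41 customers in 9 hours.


lambda = total arrivals / time = 41 / 9 = 4.56 per hour

4.56 per hour


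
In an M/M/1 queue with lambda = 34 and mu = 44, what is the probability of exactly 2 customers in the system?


rho = 34/44; P(n) = (1-rho)*rho^n = (1-34/44)*(34/44)^2 = 0.1357

0.1357


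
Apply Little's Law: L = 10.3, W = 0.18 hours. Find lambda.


lambda = L / W = 10.3 / 0.18 = 57.22 per hour

57.22 per hour


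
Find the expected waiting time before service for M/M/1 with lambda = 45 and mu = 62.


rho = 45/62; Wq = rho/(mu - lambda) = 0.0427 hours

0.0427 hours


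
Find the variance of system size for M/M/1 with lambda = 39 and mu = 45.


rho = 39/45; Var(N) = rho/(1-rho)^2 = 48.75

48.75


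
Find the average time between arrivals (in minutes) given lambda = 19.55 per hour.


Mean interarrival time = 60/lambda = 60/19.55 = 3.07 minutes

3.07 minutes


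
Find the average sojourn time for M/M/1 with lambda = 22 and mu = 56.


W = 1/(mu - lambda) = 1/(56 - 22) = 0.0294 hours

0.0294 hours


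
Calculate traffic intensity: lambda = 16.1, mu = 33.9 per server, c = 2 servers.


rho = lambda / (c * mu) = 16.1 / (2 * 33.9) = 0.2375

0.2375


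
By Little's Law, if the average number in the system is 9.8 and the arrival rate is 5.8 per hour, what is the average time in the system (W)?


W = L / lambda = 9.8 / 5.8 = 1.6897 hours

1.6897 hours


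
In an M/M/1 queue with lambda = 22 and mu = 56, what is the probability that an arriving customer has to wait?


P(wait) = rho = lambda/mu = 22/56 = 0.3929

0.3929


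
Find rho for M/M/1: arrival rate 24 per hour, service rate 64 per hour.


rho = lambda/mu = 24/64 = 0.375

0.375


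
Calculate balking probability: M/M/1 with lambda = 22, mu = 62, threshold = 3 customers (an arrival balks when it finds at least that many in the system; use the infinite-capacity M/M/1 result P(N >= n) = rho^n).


P(N >= 3) = rho^3 = (22/62)^3 = 0.0447

0.0447


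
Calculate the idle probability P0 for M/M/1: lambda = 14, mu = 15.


P0 = 1 - rho = 1 - 14/15 = 0.0667

0.0667


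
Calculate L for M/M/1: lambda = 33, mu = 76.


rho = 33/76; L = rho/(1-rho) = 0.77

0.77


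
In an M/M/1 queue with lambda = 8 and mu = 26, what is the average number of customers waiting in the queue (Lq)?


rho = 8/26; Lq = rho^2/(1-rho) = 0.14

0.14


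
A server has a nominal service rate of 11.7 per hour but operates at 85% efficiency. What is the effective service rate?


Effective rate = mu * efficiency = 11.7 * 0.85 = 9.95 per hour

9.95 per hour


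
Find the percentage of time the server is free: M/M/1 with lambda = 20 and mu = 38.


Idle fraction = (1 - rho) * 100 = (1 - 20/38) * 100 = 47.4%

47.4%


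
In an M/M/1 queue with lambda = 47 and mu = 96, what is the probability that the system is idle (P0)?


P0 = 1 - rho = 1 - 47/96 = 0.5104

0.5104


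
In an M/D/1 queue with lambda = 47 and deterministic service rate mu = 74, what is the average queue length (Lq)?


M/D/1: Lq = rho^2 / (2*(1-rho)) where rho = 47/74; Lq = 0.55

0.55


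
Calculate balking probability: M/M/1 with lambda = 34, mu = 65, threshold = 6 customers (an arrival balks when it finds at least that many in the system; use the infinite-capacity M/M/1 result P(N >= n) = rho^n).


P(N >= 6) = rho^6 = (34/65)^6 = 0.0205

0.0205


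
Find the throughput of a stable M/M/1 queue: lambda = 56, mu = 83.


For a stable queue (lambda < mu), throughput = lambda = 56 per hour

56 per hour


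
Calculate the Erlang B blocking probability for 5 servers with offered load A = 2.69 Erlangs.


B(N,A) = (A^N/N!) / sum(A^k/k!, k=0..N) with N=5, A=2.69 = 0.0844

0.0844


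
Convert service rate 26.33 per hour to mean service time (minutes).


Mean service time = 60/mu = 60/26.33 = 2.28 minutes

2.28 minutes


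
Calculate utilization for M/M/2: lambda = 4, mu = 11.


rho = lambda/(c*mu) = 4/(2*11) = 0.1818

0.1818


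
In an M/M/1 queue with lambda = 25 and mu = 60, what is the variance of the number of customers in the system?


rho = 25/60; Var(N) = rho/(1-rho)^2 = 1.22

1.22


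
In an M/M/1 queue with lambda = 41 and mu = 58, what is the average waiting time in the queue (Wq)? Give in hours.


rho = 41/58; Wq = rho/(mu - lambda) = 0.0416 hours

0.0416 hours


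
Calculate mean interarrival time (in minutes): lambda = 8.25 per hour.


Mean interarrival time = 60/lambda = 60/8.25 = 7.27 minutes

7.27 minutes


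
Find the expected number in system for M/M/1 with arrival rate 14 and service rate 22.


rho = 14/22; L = rho/(1-rho) = 1.75

1.75


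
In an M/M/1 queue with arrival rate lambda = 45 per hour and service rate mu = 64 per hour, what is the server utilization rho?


rho = lambda/mu = 45/64 = 0.7031

0.7031


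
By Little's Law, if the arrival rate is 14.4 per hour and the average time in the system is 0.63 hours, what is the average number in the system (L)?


L = lambda * W = 14.4 * 0.63 = 9.07

9.07


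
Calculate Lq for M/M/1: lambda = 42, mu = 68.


rho = 42/68; Lq = rho^2/(1-rho) = 1.0

1.0


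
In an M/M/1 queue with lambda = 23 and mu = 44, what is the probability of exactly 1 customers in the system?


rho = 23/44; P(n) = (1-rho)*rho^n = (1-23/44)*(23/44)^1 = 0.2495

0.2495


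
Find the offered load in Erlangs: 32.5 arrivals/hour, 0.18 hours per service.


Offered load a = lambda * E[S] = 32.5 * 0.18 = 5.85 Erlangs

5.85 Erlangs


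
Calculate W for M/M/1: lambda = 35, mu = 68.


W = 1/(mu - lambda) = 1/(68 - 35) = 0.0303 hours

0.0303 hours


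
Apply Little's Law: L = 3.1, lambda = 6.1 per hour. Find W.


W = L / lambda = 3.1 / 6.1 = 0.5082 hours

0.5082 hours


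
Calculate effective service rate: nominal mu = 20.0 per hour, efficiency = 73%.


Effective rate = mu * efficiency = 20.0 * 0.73 = 14.6 per hour

14.6 per hour


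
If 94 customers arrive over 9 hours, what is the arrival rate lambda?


lambda = total arrivals / time = 94 / 9 = 10.44 per hour

10.44 per hour


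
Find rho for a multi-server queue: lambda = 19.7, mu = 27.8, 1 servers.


rho = lambda / (c * mu) = 19.7 / (1 * 27.8) = 0.7086

0.7086


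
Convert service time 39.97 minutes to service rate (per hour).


mu = 60 / avg_service_time = 60 / 39.97 = 1.5 per hour

1.5 per hour


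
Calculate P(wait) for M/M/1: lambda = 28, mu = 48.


P(wait) = rho = lambda/mu = 28/48 = 0.5833

0.5833


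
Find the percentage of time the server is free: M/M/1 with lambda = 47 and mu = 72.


Idle fraction = (1 - rho) * 100 = (1 - 47/72) * 100 = 34.7%

34.7%


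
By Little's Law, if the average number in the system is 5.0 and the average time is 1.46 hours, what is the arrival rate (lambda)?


lambda = L / W = 5.0 / 1.46 = 3.42 per hour

3.42 per hour


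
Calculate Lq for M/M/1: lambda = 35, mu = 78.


rho = 35/78; Lq = rho^2/(1-rho) = 0.37

0.37


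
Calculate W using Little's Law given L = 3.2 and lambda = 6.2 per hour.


W = L / lambda = 3.2 / 6.2 = 0.5161 hours

0.5161 hours


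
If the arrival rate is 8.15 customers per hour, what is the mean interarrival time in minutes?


Mean interarrival time = 60/lambda = 60/8.15 = 7.36 minutes

7.36 minutes


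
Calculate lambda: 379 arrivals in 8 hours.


lambda = total arrivals / time = 379 / 8 = 47.38 per hour

47.38 per hour


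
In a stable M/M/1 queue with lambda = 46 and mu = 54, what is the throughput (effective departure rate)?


For a stable queue (lambda < mu), throughput = lambda = 46 per hour

46 per hour


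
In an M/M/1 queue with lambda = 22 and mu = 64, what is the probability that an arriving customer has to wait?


P(wait) = rho = lambda/mu = 22/64 = 0.3438

0.3438


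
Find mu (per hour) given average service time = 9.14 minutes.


mu = 60 / avg_service_time = 60 / 9.14 = 6.56 per hour

6.56 per hour


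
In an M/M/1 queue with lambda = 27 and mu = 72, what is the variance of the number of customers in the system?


rho = 27/72; Var(N) = rho/(1-rho)^2 = 0.96

0.96


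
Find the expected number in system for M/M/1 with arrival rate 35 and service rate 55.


rho = 35/55; L = rho/(1-rho) = 1.75

1.75


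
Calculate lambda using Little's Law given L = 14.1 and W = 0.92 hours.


lambda = L / W = 14.1 / 0.92 = 15.33 per hour

15.33 per hour


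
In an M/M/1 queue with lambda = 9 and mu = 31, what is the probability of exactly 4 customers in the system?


rho = 9/31; P(n) = (1-rho)*rho^n = (1-9/31)*(9/31)^4 = 0.005

0.005


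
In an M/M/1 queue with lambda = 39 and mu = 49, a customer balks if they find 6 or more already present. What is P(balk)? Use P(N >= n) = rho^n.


P(N >= 6) = rho^6 = (39/49)^6 = 0.2542

0.2542


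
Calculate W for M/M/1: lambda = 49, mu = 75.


W = 1/(mu - lambda) = 1/(75 - 49) = 0.0385 hours

0.0385 hours


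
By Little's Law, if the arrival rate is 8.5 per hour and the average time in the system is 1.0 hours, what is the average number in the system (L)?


L = lambda * W = 8.5 * 1.0 = 8.5

8.5


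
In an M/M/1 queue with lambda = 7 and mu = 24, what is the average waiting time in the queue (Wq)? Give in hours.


rho = 7/24; Wq = rho/(mu - lambda) = 0.0172 hours

0.0172 hours


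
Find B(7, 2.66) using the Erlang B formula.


B(N,A) = (A^N/N!) / sum(A^k/k!, k=0..N) with N=7, A=2.66 = 0.0132

0.0132


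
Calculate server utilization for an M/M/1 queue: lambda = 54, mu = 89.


rho = lambda/mu = 54/89 = 0.6067

0.6067


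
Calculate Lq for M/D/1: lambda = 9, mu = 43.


M/D/1: Lq = rho^2 / (2*(1-rho)) where rho = 9/43; Lq = 0.03

0.03


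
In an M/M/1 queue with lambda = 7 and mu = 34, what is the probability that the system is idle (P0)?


P0 = 1 - rho = 1 - 7/34 = 0.7941

0.7941


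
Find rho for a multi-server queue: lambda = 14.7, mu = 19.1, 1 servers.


rho = lambda / (c * mu) = 14.7 / (1 * 19.1) = 0.7696

0.7696


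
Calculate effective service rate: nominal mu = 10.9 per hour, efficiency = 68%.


Effective rate = mu * efficiency = 10.9 * 0.68 = 7.41 per hour

7.41 per hour


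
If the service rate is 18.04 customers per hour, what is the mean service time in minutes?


Mean service time = 60/mu = 60/18.04 = 3.33 minutes

3.33 minutes


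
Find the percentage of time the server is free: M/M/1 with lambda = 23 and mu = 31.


Idle fraction = (1 - rho) * 100 = (1 - 23/31) * 100 = 25.8%

25.8%


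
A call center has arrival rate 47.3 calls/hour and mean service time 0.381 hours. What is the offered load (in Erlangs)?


Offered load a = lambda * E[S] = 47.3 * 0.381 = 18.02 Erlangs

18.02 Erlangs


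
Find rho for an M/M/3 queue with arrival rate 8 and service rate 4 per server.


rho = lambda/(c*mu) = 8/(3*4) = 0.6667

0.6667


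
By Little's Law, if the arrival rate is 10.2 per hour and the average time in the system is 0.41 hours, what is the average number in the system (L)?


L = lambda * W = 10.2 * 0.41 = 4.18

4.18


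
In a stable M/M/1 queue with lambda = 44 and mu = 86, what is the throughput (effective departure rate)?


For a stable queue (lambda < mu), throughput = lambda = 44 per hour

44 per hour


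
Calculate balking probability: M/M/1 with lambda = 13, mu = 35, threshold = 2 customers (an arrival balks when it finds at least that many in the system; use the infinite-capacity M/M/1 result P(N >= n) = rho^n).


P(N >= 2) = rho^2 = (13/35)^2 = 0.138

0.138


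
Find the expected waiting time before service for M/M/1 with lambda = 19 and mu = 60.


rho = 19/60; Wq = rho/(mu - lambda) = 0.0077 hours

0.0077 hours


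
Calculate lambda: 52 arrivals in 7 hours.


lambda = total arrivals / time = 52 / 7 = 7.43 per hour

7.43 per hour


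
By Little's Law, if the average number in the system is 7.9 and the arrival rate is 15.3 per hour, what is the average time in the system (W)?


W = L / lambda = 7.9 / 15.3 = 0.5163 hours

0.5163 hours


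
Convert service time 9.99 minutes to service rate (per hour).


mu = 60 / avg_service_time = 60 / 9.99 = 6.01 per hour

6.01 per hour


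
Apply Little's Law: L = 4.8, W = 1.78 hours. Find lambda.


lambda = L / W = 4.8 / 1.78 = 2.7 per hour

2.7 per hour


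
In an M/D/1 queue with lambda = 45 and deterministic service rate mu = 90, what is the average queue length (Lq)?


M/D/1: Lq = rho^2 / (2*(1-rho)) where rho = 45/90; Lq = 0.25

0.25


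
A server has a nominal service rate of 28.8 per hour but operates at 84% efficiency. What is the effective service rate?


Effective rate = mu * efficiency = 28.8 * 0.84 = 24.19 per hour

24.19 per hour


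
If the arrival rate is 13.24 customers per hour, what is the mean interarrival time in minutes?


Mean interarrival time = 60/lambda = 60/13.24 = 4.53 minutes

4.53 minutes


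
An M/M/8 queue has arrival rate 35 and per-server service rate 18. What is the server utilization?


rho = lambda/(c*mu) = 35/(8*18) = 0.2431

0.2431


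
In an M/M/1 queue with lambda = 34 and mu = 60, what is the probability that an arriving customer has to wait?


P(wait) = rho = lambda/mu = 34/60 = 0.5667

0.5667


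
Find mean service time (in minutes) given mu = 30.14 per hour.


Mean service time = 60/mu = 60/30.14 = 1.99 minutes

1.99 minutes


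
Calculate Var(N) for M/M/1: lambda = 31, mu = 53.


rho = 31/53; Var(N) = rho/(1-rho)^2 = 3.39

3.39


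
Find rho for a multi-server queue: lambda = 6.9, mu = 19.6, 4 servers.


rho = lambda / (c * mu) = 6.9 / (4 * 19.6) = 0.088

0.088


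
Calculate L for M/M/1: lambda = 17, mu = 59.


rho = 17/59; L = rho/(1-rho) = 0.4

0.4


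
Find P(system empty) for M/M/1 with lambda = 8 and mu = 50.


P0 = 1 - rho = 1 - 8/50 = 0.84

0.84


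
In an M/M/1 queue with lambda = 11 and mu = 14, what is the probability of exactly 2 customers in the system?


rho = 11/14; P(n) = (1-rho)*rho^n = (1-11/14)*(11/14)^2 = 0.1323

0.1323


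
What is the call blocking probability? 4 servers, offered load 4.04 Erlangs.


B(N,A) = (A^N/N!) / sum(A^k/k!, k=0..N) with N=4, A=4.04 = 0.3145

0.3145


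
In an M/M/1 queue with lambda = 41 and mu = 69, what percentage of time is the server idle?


Idle fraction = (1 - rho) * 100 = (1 - 41/69) * 100 = 40.6%

40.6%


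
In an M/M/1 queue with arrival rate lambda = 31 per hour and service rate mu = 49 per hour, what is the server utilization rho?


rho = lambda/mu = 31/49 = 0.6327

0.6327


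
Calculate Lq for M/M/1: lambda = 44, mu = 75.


rho = 44/75; Lq = rho^2/(1-rho) = 0.83

0.83


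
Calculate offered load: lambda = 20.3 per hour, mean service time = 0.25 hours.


Offered load a = lambda * E[S] = 20.3 * 0.25 = 5.08 Erlangs

5.08 Erlangs


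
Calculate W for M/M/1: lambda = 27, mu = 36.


W = 1/(mu - lambda) = 1/(36 - 27) = 0.1111 hours

0.1111 hours


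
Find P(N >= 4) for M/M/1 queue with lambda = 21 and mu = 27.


P(N >= 4) = rho^4 = (21/27)^4 = 0.366

0.366


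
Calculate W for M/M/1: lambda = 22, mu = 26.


W = 1/(mu - lambda) = 1/(26 - 22) = 0.25 hours

0.25 hours


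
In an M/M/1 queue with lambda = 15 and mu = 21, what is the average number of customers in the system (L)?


rho = 15/21; L = rho/(1-rho) = 2.5

2.5


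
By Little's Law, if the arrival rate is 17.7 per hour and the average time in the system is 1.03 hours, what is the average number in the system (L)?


L = lambda * W = 17.7 * 1.03 = 18.23

18.23


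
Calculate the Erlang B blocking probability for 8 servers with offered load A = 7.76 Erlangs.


B(N,A) = (A^N/N!) / sum(A^k/k!, k=0..N) with N=8, A=7.76 = 0.2222

0.2222


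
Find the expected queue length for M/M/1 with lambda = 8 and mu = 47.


rho = 8/47; Lq = rho^2/(1-rho) = 0.03

0.03


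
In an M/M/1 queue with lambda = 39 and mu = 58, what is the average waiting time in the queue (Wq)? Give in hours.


rho = 39/58; Wq = rho/(mu - lambda) = 0.0354 hours

0.0354 hours


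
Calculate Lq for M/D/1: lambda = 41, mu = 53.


M/D/1: Lq = rho^2 / (2*(1-rho)) where rho = 41/53; Lq = 1.32

1.32


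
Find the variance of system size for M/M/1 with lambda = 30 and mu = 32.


rho = 30/32; Var(N) = rho/(1-rho)^2 = 240.0

240.0


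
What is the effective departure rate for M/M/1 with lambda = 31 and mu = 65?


For a stable queue (lambda < mu), throughput = lambda = 31 per hour

31 per hour


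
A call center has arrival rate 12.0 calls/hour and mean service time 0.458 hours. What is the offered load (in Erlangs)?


Offered load a = lambda * E[S] = 12.0 * 0.458 = 5.5 Erlangs

5.5 Erlangs


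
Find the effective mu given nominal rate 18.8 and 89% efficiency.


Effective rate = mu * efficiency = 18.8 * 0.89 = 16.73 per hour

16.73 per hour


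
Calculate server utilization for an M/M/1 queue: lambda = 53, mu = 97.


rho = lambda/mu = 53/97 = 0.5464

0.5464


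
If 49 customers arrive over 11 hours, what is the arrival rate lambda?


lambda = total arrivals / time = 49 / 11 = 4.45 per hour

4.45 per hour


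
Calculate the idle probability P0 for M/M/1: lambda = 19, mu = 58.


P0 = 1 - rho = 1 - 19/58 = 0.6724

0.6724


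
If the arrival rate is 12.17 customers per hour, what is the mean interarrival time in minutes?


Mean interarrival time = 60/lambda = 60/12.17 = 4.93 minutes

4.93 minutes


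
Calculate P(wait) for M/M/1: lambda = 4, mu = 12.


P(wait) = rho = lambda/mu = 4/12 = 0.3333

0.3333


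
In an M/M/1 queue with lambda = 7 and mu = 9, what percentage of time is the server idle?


Idle fraction = (1 - rho) * 100 = (1 - 7/9) * 100 = 22.2%

22.2%


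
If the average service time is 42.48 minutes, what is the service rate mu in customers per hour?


mu = 60 / avg_service_time = 60 / 42.48 = 1.41 per hour

1.41 per hour


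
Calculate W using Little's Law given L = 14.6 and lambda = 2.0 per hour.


W = L / lambda = 14.6 / 2.0 = 7.3 hours

7.3 hours


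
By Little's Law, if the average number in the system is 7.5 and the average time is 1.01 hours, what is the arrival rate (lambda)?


lambda = L / W = 7.5 / 1.01 = 7.43 per hour

7.43 per hour


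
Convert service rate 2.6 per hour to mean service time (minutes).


Mean service time = 60/mu = 60/2.6 = 23.08 minutes

23.08 minutes


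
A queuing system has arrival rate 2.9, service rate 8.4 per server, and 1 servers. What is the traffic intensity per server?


rho = lambda / (c * mu) = 2.9 / (1 * 8.4) = 0.3452

0.3452


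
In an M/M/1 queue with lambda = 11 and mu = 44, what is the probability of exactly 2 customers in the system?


rho = 11/44; P(n) = (1-rho)*rho^n = (1-11/44)*(11/44)^2 = 0.0469

0.0469


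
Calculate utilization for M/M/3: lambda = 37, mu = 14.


rho = lambda/(c*mu) = 37/(3*14) = 0.881

0.881


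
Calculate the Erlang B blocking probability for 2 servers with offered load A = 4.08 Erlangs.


B(N,A) = (A^N/N!) / sum(A^k/k!, k=0..N) with N=2, A=4.08 = 0.621

0.621


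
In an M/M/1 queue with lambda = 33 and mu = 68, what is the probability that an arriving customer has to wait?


P(wait) = rho = lambda/mu = 33/68 = 0.4853

0.4853


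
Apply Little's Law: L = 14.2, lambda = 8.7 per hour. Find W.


W = L / lambda = 14.2 / 8.7 = 1.6322 hours

1.6322 hours


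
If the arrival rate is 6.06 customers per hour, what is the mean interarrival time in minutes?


Mean interarrival time = 60/lambda = 60/6.06 = 9.9 minutes

9.9 minutes


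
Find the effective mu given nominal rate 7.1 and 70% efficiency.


Effective rate = mu * efficiency = 7.1 * 0.7 = 4.97 per hour

4.97 per hour


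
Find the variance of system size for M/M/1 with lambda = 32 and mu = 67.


rho = 32/67; Var(N) = rho/(1-rho)^2 = 1.75

1.75


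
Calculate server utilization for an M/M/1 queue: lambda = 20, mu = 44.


rho = lambda/mu = 20/44 = 0.4545

0.4545


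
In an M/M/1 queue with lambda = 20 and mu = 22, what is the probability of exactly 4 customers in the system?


rho = 20/22; P(n) = (1-rho)*rho^n = (1-20/22)*(20/22)^4 = 0.0621

0.0621


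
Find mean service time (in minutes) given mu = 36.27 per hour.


Mean service time = 60/mu = 60/36.27 = 1.65 minutes

1.65 minutes


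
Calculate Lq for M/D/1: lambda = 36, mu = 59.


M/D/1: Lq = rho^2 / (2*(1-rho)) where rho = 36/59; Lq = 0.48

0.48


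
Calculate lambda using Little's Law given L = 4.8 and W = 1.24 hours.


lambda = L / W = 4.8 / 1.24 = 3.87 per hour

3.87 per hour


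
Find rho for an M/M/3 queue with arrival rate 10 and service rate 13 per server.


rho = lambda/(c*mu) = 10/(3*13) = 0.2564

0.2564


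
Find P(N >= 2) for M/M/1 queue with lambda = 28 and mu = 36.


P(N >= 2) = rho^2 = (28/36)^2 = 0.6049

0.6049


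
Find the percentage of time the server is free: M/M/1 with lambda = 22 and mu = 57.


Idle fraction = (1 - rho) * 100 = (1 - 22/57) * 100 = 61.4%

61.4%


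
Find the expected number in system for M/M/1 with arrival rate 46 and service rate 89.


rho = 46/89; L = rho/(1-rho) = 1.07

1.07


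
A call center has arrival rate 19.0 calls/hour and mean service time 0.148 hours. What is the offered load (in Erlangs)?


Offered load a = lambda * E[S] = 19.0 * 0.148 = 2.81 Erlangs

2.81 Erlangs


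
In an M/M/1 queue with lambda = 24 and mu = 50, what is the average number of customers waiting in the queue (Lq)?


rho = 24/50; Lq = rho^2/(1-rho) = 0.44

0.44


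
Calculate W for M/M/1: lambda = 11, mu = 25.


W = 1/(mu - lambda) = 1/(25 - 11) = 0.0714 hours

0.0714 hours


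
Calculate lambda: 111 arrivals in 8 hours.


lambda = total arrivals / time = 111 / 8 = 13.88 per hour

13.88 per hour


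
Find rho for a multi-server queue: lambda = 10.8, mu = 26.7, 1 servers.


rho = lambda / (c * mu) = 10.8 / (1 * 26.7) = 0.4045

0.4045


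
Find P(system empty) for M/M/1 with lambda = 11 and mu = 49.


P0 = 1 - rho = 1 - 11/49 = 0.7755

0.7755


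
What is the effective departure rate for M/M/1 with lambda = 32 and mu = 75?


For a stable queue (lambda < mu), throughput = lambda = 32 per hour

32 per hour


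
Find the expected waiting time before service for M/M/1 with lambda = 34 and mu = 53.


rho = 34/53; Wq = rho/(mu - lambda) = 0.0338 hours

0.0338 hours


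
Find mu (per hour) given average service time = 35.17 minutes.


mu = 60 / avg_service_time = 60 / 35.17 = 1.71 per hour

1.71 per hour


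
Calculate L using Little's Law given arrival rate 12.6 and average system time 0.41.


L = lambda * W = 12.6 * 0.41 = 5.17

5.17


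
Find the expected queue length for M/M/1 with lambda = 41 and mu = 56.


rho = 41/56; Lq = rho^2/(1-rho) = 2.0

2.0


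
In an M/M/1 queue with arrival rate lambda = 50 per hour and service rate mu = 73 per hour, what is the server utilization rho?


rho = lambda/mu = 50/73 = 0.6849

0.6849


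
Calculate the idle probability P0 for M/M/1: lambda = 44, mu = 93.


P0 = 1 - rho = 1 - 44/93 = 0.5269

0.5269


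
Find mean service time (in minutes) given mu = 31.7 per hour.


Mean service time = 60/mu = 60/31.7 = 1.89 minutes

1.89 minutes


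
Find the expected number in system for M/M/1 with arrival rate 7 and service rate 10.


rho = 7/10; L = rho/(1-rho) = 2.33

2.33


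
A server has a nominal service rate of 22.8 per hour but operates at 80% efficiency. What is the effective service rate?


Effective rate = mu * efficiency = 22.8 * 0.8 = 18.24 per hour

18.24 per hour


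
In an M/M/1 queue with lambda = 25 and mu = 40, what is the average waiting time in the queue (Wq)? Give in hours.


rho = 25/40; Wq = rho/(mu - lambda) = 0.0417 hours

0.0417 hours


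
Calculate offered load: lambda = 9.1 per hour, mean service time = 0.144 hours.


Offered load a = lambda * E[S] = 9.1 * 0.144 = 1.31 Erlangs

1.31 Erlangs


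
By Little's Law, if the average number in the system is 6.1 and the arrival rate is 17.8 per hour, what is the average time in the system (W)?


W = L / lambda = 6.1 / 17.8 = 0.3427 hours

0.3427 hours


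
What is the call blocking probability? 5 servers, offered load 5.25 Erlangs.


B(N,A) = (A^N/N!) / sum(A^k/k!, k=0..N) with N=5, A=5.25 = 0.3048

0.3048


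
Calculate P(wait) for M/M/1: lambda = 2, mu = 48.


P(wait) = rho = lambda/mu = 2/48 = 0.0417

0.0417


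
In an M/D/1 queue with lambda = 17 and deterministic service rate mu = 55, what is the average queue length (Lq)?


M/D/1: Lq = rho^2 / (2*(1-rho)) where rho = 17/55; Lq = 0.07

0.07


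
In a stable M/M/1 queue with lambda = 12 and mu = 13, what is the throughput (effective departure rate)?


For a stable queue (lambda < mu), throughput = lambda = 12 per hour

12 per hour


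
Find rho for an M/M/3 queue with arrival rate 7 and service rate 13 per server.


rho = lambda/(c*mu) = 7/(3*13) = 0.1795

0.1795


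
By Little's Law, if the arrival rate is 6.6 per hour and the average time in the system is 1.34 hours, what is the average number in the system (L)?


L = lambda * W = 6.6 * 1.34 = 8.84

8.84


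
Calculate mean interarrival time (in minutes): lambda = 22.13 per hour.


Mean interarrival time = 60/lambda = 60/22.13 = 2.71 minutes

2.71 minutes


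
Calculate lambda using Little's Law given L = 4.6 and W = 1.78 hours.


lambda = L / W = 4.6 / 1.78 = 2.58 per hour

2.58 per hour


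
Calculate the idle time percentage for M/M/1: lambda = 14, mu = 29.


Idle fraction = (1 - rho) * 100 = (1 - 14/29) * 100 = 51.7%

51.7%


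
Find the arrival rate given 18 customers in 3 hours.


lambda = total arrivals / time = 18 / 3 = 6.0 per hour

6.0 per hour


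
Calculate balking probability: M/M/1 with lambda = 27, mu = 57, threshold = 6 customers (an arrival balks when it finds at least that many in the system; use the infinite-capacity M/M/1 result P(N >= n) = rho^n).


P(N >= 6) = rho^6 = (27/57)^6 = 0.0113

0.0113


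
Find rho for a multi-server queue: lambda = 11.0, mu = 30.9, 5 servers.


rho = lambda / (c * mu) = 11.0 / (5 * 30.9) = 0.0712

0.0712


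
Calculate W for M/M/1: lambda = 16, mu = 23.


W = 1/(mu - lambda) = 1/(23 - 16) = 0.1429 hours

0.1429 hours


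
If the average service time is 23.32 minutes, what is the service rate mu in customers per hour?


mu = 60 / avg_service_time = 60 / 23.32 = 2.57 per hour

2.57 per hour


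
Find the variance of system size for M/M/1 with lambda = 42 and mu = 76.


rho = 42/76; Var(N) = rho/(1-rho)^2 = 2.76

2.76


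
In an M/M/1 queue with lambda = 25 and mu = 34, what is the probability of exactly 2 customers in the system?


rho = 25/34; P(n) = (1-rho)*rho^n = (1-25/34)*(25/34)^2 = 0.1431

0.1431


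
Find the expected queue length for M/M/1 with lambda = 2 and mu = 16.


rho = 2/16; Lq = rho^2/(1-rho) = 0.02

0.02


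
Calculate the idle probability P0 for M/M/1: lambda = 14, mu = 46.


P0 = 1 - rho = 1 - 14/46 = 0.6957

0.6957


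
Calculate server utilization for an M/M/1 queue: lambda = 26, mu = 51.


rho = lambda/mu = 26/51 = 0.5098

0.5098


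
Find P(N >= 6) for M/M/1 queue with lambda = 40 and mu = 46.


P(N >= 6) = rho^6 = (40/46)^6 = 0.4323

0.4323


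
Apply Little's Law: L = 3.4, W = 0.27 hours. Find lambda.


lambda = L / W = 3.4 / 0.27 = 12.59 per hour

12.59 per hour


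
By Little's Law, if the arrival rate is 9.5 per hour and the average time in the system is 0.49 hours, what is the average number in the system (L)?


L = lambda * W = 9.5 * 0.49 = 4.66

4.66


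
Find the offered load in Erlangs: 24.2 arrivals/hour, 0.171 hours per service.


Offered load a = lambda * E[S] = 24.2 * 0.171 = 4.14 Erlangs

4.14 Erlangs


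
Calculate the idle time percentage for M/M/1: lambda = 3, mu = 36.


Idle fraction = (1 - rho) * 100 = (1 - 3/36) * 100 = 91.7%

91.7%


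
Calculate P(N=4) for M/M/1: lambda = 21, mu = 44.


rho = 21/44; P(n) = (1-rho)*rho^n = (1-21/44)*(21/44)^4 = 0.0271

0.0271


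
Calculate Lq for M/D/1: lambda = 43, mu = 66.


M/D/1: Lq = rho^2 / (2*(1-rho)) where rho = 43/66; Lq = 0.61

0.61


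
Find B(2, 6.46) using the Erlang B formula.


B(N,A) = (A^N/N!) / sum(A^k/k!, k=0..N) with N=2, A=6.46 = 0.7366

0.7366


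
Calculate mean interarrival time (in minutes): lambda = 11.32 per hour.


Mean interarrival time = 60/lambda = 60/11.32 = 5.3 minutes

5.3 minutes


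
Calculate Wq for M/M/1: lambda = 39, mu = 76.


rho = 39/76; Wq = rho/(mu - lambda) = 0.0139 hours

0.0139 hours


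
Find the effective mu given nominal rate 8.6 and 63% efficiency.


Effective rate = mu * efficiency = 8.6 * 0.63 = 5.42 per hour

5.42 per hour


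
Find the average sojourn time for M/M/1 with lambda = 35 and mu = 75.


W = 1/(mu - lambda) = 1/(75 - 35) = 0.025 hours

0.025 hours


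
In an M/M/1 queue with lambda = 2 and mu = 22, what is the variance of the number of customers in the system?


rho = 2/22; Var(N) = rho/(1-rho)^2 = 0.11

0.11


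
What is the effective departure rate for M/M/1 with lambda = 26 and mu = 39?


For a stable queue (lambda < mu), throughput = lambda = 26 per hour

26 per hour


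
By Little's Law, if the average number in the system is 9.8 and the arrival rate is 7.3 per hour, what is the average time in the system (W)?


W = L / lambda = 9.8 / 7.3 = 1.3425 hours

1.3425 hours


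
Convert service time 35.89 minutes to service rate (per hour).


mu = 60 / avg_service_time = 60 / 35.89 = 1.67 per hour

1.67 per hour


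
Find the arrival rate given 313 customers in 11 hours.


lambda = total arrivals / time = 313 / 11 = 28.45 per hour

28.45 per hour


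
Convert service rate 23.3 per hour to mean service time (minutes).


Mean service time = 60/mu = 60/23.3 = 2.58 minutes

2.58 minutes


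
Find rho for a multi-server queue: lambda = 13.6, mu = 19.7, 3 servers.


rho = lambda / (c * mu) = 13.6 / (3 * 19.7) = 0.2301

0.2301


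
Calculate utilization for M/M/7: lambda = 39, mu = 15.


rho = lambda/(c*mu) = 39/(7*15) = 0.3714

0.3714


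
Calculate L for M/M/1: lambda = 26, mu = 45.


rho = 26/45; L = rho/(1-rho) = 1.37

1.37


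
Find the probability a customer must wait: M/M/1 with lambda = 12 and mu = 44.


P(wait) = rho = lambda/mu = 12/44 = 0.2727

0.2727
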